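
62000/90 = 6200/9 ≈ 688.89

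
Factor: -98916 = -1 * 2^2 * 3^1 * 8243^1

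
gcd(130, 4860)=10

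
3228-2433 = 795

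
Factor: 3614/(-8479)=-1 * 2^1 * 13^1 * 61^(-1)=-26/61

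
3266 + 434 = 3700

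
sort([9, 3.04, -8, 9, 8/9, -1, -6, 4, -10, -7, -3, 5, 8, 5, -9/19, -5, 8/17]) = [-10, -8, -7, -6, -5, -3, -1, -9/19, 8/17, 8/9, 3.04, 4, 5, 5, 8, 9, 9]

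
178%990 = 178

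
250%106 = 38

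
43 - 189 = -146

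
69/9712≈0.00710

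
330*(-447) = -147510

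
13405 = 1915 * 7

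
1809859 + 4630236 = 6440095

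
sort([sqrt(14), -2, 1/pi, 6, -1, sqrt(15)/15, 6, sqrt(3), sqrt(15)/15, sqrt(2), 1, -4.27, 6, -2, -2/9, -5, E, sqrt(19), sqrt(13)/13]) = [-5, -4.27, -2, -2, -1, -2/9, sqrt(15)/15, sqrt(15)/15, sqrt(13)/13, 1/pi, 1, sqrt(2), sqrt(3), E, sqrt(14), sqrt(19), 6, 6, 6]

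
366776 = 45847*8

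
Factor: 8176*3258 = 2^5*3^2*7^1*73^1*181^1 = 26637408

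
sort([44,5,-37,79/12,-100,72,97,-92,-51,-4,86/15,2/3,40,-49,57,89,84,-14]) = [-100,-92,-51,-49,-37,-14,-4,2/3,5,86/15,79/12,40,44,57,72,84,89,97]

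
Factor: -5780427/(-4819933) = 3^1 * 19^1 * 179^(-1) * 26927^(-1) * 101411^1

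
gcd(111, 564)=3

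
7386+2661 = 10047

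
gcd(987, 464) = 1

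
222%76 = 70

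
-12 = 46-58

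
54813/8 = 6851 + 5/8 ≈ 6851.63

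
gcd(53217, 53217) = 53217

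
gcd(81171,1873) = 1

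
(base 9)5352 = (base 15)1275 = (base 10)3935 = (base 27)5ak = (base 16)f5f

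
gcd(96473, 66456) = 13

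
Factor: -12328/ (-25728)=2^ (-4) * 3^ (-1) * 23^1=23/48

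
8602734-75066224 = -66463490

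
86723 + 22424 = 109147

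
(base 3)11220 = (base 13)a2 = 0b10000100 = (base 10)132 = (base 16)84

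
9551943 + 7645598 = 17197541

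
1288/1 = 1288 = 1288.00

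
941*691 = 650231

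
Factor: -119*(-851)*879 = 3^1*7^1*17^1*23^1*37^1*293^1 = 89015451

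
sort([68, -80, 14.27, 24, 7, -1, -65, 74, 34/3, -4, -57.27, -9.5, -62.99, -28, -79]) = [-80, -79, -65, -62.99, -57.27, -28, -9.5, -4, -1, 7, 34/3, 14.27, 24, 68, 74]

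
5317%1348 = 1273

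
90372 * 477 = 43107444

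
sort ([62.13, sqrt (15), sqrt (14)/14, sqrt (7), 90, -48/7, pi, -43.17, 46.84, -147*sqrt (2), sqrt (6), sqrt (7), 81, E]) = [-147*sqrt (2), -43.17, -48/7, sqrt (14)/14, sqrt (6), sqrt (7), sqrt (7), E, pi, sqrt (15), 46.84, 62.13, 81, 90]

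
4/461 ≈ 0.00868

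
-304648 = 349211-653859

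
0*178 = 0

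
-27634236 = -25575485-2058751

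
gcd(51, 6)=3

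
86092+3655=89747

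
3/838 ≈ 0.00358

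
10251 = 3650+6601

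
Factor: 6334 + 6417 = 41^1*311^1 = 12751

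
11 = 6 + 5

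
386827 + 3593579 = 3980406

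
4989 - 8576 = -3587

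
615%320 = 295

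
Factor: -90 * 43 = -1 * 2^1 * 3^2 * 5^1 * 43^1 = -3870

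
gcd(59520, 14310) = 30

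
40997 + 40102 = 81099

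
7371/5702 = 1+1669/5702 ≈ 1.29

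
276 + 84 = 360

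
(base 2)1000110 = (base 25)2k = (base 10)70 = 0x46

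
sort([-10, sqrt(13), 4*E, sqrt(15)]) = [-10, sqrt(13), sqrt(15), 4*E]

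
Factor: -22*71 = -1*2^1*11^1*71^1 = -1562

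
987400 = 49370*20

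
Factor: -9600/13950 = -1*2^6*3^(-1)*31^(-1) = -64/93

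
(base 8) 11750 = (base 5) 130341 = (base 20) ceg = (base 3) 20222202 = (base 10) 5096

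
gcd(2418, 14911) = 403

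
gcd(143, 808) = 1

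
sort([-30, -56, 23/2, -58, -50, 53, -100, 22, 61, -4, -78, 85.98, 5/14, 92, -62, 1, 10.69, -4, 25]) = [-100, -78, -62, -58, -56, -50, -30, -4, -4, 5/14, 1, 10.69, 23/2, 22, 25, 53, 61, 85.98, 92]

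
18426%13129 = 5297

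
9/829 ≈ 0.0109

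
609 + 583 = 1192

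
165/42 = 55/14 ≈ 3.93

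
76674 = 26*2949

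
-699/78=-233/26 ≈ -8.96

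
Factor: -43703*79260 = -1*2^2*3^1*5^1*11^1*29^1*137^1*1321^1 = -3463899780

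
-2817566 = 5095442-7913008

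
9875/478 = 20 + 315/478 ≈ 20.66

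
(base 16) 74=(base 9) 138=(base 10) 116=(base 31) 3n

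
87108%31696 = 23716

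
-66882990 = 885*(-75574)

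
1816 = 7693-5877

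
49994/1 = 49994 = 49994.00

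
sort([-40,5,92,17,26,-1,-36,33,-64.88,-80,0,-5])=[-80,-64.88,-40,-36,-5,-1,0,5,17,26,33,92]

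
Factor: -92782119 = -1 * 3^1 * 30927373^1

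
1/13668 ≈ 0.0000732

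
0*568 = 0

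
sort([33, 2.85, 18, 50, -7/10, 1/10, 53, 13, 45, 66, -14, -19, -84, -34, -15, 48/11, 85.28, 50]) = [-84, -34, -19, -15, -14, -7/10, 1/10, 2.85, 48/11, 13, 18, 33, 45, 50, 50, 53, 66, 85.28]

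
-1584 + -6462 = -8046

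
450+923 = 1373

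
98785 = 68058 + 30727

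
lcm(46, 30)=690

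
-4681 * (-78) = 365118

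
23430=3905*6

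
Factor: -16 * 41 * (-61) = 2^4 * 41^1 * 61^1 = 40016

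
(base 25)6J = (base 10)169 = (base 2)10101001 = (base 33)54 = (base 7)331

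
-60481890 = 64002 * (-945)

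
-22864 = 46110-68974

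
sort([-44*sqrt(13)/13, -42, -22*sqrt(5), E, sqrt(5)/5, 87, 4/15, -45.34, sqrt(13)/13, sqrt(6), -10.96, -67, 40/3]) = [-67, -22*sqrt(5), -45.34, -42, -44*sqrt(13)/13, -10.96, 4/15, sqrt(13)/13, sqrt(5)/5, sqrt(6), E, 40/3, 87]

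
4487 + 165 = 4652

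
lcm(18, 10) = 90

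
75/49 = 1 + 26/49 ≈ 1.53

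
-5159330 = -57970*89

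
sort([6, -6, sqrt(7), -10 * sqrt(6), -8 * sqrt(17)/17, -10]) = [-10 * sqrt(6), -10, -6, -8 * sqrt(17)/17, sqrt(7), 6]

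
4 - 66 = -62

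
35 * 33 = 1155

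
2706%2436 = 270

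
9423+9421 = 18844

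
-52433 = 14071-66504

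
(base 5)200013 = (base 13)2b05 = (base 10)6258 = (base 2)1100001110010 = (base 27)8fl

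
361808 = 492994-131186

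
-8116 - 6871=-14987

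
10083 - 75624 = -65541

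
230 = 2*115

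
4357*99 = 431343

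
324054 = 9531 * 34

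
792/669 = 264/223 ≈ 1.18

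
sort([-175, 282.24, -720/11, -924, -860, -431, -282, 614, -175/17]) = [-924, -860, -431, -282, -175, -720/11, -175/17, 282.24, 614]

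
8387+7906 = 16293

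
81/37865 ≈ 0.00214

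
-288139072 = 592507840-880646912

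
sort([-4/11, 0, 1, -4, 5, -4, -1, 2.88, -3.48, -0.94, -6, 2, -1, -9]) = [-9, -6, -4, -4, -3.48, -1, -1, -0.94, -4/11, 0, 1, 2, 2.88, 5]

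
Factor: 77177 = 71^1*1087^1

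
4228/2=2114=2114.00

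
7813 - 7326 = 487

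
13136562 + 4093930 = 17230492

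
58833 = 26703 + 32130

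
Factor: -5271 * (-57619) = 3^1 * 7^1 * 157^1 * 251^1 * 367^1 = 303709749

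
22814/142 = 160 + 47/71 ≈ 160.66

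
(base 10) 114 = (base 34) 3c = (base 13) 8a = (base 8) 162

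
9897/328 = 30 + 57/328 ≈ 30.17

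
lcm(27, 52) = 1404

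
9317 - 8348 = 969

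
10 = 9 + 1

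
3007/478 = 6 + 139/478 ≈ 6.29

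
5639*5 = 28195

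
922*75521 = 69630362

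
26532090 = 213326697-186794607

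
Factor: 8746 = 2^1*4373^1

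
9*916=8244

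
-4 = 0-4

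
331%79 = 15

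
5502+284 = 5786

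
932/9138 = 466/4569 ≈ 0.102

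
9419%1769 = 574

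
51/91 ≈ 0.560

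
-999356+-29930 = -1029286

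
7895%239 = 8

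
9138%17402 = 9138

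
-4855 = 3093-7948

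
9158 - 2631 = 6527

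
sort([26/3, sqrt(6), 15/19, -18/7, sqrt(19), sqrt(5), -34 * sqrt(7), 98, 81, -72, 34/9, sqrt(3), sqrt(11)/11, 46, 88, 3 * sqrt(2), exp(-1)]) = [-34 * sqrt(7), -72, -18/7, sqrt(11)/11, exp(-1), 15/19, sqrt(3), sqrt(5), sqrt(6), 34/9, 3 * sqrt(2), sqrt(19), 26/3, 46, 81, 88, 98]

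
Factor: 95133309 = 3^1 * 17^2 * 179^1 * 613^1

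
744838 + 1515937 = 2260775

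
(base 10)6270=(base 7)24165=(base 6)45010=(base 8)14176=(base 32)63u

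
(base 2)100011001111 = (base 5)33010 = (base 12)137b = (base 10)2255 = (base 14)b71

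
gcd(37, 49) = 1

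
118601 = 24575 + 94026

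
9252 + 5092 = 14344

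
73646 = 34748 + 38898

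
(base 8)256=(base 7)336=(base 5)1144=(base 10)174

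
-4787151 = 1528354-6315505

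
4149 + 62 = 4211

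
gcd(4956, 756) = 84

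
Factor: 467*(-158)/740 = -1*2^(-1)*5^(-1)*37^(-1)*79^1*467^1 = -36893/370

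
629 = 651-22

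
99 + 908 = 1007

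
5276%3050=2226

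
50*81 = 4050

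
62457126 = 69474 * 899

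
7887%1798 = 695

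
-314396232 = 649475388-963871620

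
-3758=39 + -3797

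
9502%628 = 82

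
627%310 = 7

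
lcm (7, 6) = 42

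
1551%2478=1551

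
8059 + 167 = 8226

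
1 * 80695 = 80695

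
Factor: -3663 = -1*3^2*11^1*37^1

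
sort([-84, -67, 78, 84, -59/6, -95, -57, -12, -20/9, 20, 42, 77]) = [-95, -84, -67, -57, -12, -59/6, -20/9, 20, 42, 77, 78, 84]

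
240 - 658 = -418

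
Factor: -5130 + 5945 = 5^1 * 163^1 = 815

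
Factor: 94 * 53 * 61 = 2^1 * 47^1 * 53^1 * 61^1 = 303902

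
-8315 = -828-7487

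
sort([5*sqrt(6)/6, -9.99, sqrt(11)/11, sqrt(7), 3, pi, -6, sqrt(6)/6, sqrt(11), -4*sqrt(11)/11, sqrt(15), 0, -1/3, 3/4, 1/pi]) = [-9.99, -6, -4*sqrt(11)/11, -1/3, 0, sqrt(11)/11, 1/pi, sqrt(6)/6, 3/4, 5*sqrt(6)/6, sqrt(7), 3, pi, sqrt(11), sqrt(15)]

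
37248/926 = 40 + 104/463 ≈ 40.22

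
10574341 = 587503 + 9986838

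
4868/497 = 9 + 395/497≈9.79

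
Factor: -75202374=-1*2^1*3^1*13^1*964133^1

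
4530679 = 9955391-5424712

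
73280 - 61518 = 11762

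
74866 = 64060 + 10806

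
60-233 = -173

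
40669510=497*81830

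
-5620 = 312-5932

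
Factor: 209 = 11^1 * 19^1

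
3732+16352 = 20084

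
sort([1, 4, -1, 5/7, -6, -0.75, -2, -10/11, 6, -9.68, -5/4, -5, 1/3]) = [-9.68, -6, -5, -2, -5/4, -1, -10/11, -0.75, 1/3, 5/7, 1, 4, 6]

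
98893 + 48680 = 147573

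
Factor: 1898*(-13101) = -1*2^1*3^1*11^1*13^1*73^1*397^1 = -24865698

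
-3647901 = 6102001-9749902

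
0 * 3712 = 0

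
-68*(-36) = 2448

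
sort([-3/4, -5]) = [-5, -3/4]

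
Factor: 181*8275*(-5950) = -1*2^1*5^4*7^1*17^1*181^1*331^1 = -8911761250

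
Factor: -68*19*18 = -1*2^3*3^2*17^1*19^1 = -23256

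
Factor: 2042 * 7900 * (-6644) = -1 * 2^5 * 5^2 * 11^1 * 79^1 * 151^1 * 1021^1 = -107179679200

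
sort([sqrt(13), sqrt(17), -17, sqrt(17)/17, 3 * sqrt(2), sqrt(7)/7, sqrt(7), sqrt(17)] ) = [-17, sqrt(17)/17, sqrt(7)/7, sqrt(7), sqrt(13), sqrt(17), sqrt(17), 3 * sqrt(2)] 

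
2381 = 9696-7315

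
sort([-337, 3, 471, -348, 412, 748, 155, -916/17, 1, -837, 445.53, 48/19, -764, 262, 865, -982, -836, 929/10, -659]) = [-982, -837, -836, -764, -659, -348, -337, -916/17, 1, 48/19, 3, 929/10, 155, 262, 412, 445.53, 471, 748, 865]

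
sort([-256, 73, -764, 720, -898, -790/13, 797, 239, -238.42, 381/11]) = [-898, -764, -256, -238.42, -790/13, 381/11, 73, 239, 720, 797]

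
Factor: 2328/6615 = 2^3 * 3^(-2) * 5^(-1) * 7^(-2) * 97^1 = 776/2205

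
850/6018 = 25/177 ≈ 0.141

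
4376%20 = 16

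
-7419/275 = -26 - 269/275 ≈ -26.98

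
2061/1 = 2061 = 2061.00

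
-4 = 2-6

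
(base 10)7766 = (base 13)36c5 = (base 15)247b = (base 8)17126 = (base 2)1111001010110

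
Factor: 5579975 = 5^2 * 61^1 * 3659^1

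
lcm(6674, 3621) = 340374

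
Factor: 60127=60127^1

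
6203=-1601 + 7804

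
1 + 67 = 68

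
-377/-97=3 + 86/97 ≈ 3.89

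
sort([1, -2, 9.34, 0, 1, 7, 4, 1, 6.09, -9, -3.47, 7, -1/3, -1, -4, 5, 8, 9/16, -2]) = [-9, -4, -3.47, -2, -2, -1, -1/3, 0, 9/16, 1, 1, 1, 4, 5, 6.09, 7, 7, 8, 9.34]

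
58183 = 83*701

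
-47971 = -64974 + 17003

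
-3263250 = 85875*(-38)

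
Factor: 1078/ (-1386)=-1*3^ (-2)*7^1=-7/9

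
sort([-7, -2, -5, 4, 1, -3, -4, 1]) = [-7, -5, -4, -3, -2, 1, 1, 4]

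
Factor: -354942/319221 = -1*2^1*313^1*563^ (-1) = -626/563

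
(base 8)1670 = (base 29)13o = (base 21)237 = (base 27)187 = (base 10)952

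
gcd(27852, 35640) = 132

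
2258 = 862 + 1396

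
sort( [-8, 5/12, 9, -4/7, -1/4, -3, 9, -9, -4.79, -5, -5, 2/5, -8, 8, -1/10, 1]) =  [-9, -8, -8, -5, -5, -4.79, -3, -4/7, -1/4, -1/10, 2/5, 5/12, 1, 8, 9, 9]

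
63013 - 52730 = 10283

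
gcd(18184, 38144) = 8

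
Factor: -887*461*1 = -1*461^1*887^1 = -408907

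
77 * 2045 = 157465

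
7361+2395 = 9756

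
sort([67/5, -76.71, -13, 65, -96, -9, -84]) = [-96, -84, -76.71, -13, -9, 67/5, 65]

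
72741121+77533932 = 150275053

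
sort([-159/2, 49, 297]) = [-159/2, 49, 297]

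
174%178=174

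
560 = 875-315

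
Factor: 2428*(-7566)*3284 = -1*2^5*3^1*13^1*97^1*607^1*821^1 = -60327894432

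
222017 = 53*4189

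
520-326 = 194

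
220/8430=22/843 ≈ 0.0261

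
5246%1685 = 191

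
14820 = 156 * 95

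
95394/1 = 95394 = 95394.00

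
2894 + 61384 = 64278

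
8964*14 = 125496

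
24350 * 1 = 24350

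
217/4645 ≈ 0.0467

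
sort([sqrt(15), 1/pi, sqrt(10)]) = [1/pi, sqrt(10), sqrt(15)]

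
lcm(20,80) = 80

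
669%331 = 7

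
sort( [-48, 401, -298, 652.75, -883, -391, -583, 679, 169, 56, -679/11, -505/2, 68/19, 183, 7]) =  [-883, -583, -391, -298, -505/2, -679/11, -48, 68/19, 7, 56, 169, 183, 401, 652.75, 679]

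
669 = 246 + 423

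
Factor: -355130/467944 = -1*2^(-2)*5^1*17^1*29^(-1)*2017^(-1)*2089^1 = -177565/233972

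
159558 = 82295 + 77263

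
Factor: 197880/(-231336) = -1*3^(-4)*5^1*7^(-1)*97^1 = -485/567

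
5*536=2680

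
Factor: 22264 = 2^3 * 11^2 * 23^1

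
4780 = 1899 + 2881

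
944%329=286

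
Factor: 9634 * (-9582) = -1 * 2^2 * 3^1 * 1597^1 * 4817^1 = -92312988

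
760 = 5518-4758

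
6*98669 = 592014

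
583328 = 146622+436706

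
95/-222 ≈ -0.428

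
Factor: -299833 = -1*41^1*71^1*103^1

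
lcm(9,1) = 9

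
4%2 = 0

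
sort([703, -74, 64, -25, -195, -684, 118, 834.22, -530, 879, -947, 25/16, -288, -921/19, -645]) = [-947, -684, -645, -530, -288, -195, -74, -921/19, -25, 25/16, 64, 118, 703, 834.22, 879]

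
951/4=237 + 3/4=237.75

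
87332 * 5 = 436660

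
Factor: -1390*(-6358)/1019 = 2^2*5^1*11^1*17^2*139^1*1019^(-1) = 8837620/1019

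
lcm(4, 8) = 8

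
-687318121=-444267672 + -243050449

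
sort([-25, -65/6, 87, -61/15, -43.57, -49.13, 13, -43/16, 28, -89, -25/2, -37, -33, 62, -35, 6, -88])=[-89, -88, -49.13, -43.57, -37, -35, -33, -25, -25/2, -65/6, -61/15, -43/16, 6, 13, 28, 62, 87]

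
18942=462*41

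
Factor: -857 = -1*857^1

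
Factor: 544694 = 2^1*272347^1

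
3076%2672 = 404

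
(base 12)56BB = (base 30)ALH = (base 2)10010110101111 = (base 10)9647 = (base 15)2CD2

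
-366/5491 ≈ -0.0667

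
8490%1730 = 1570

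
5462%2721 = 20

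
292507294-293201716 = -694422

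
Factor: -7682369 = -1 * 7682369^1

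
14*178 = 2492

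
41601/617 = 67 + 262/617 ≈ 67.42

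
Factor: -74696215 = -1*5^1*11^1*17^1*79889^1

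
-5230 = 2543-7773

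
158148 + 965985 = 1124133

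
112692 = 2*56346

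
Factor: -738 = -1 * 2^1 * 3^2 * 41^1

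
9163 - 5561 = 3602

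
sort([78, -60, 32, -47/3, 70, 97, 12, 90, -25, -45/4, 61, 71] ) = [-60, -25, -47/3, -45/4, 12, 32, 61, 70, 71, 78, 90, 97] 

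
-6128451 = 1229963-7358414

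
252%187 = 65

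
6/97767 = 2/32589 ≈ 0.0000614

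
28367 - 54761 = -26394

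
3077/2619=1 + 458/2619 ≈ 1.17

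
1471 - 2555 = -1084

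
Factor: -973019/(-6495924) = 2^(-2) * 3^(-1) * 43^(-1) * 601^1 * 1619^1 * 12589^(-1) 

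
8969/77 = 116+37/77 ≈ 116.48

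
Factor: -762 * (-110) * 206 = 2^3 * 3^1 * 5^1 * 11^1 * 103^1 * 127^1 = 17266920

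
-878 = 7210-8088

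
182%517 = 182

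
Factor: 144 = 2^4*3^2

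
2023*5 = 10115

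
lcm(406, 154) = 4466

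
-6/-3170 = 3/1585 ≈ 0.00189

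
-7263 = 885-8148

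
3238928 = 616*5258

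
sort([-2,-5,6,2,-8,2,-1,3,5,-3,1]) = [-8,-5,-3,-2,-1,1,2,2,3,5,6]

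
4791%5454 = 4791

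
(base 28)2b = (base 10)67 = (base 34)1x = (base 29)29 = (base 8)103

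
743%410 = 333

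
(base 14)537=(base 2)10000000101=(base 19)2g3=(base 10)1029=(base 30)149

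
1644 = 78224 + -76580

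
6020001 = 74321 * 81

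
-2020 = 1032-3052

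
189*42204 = 7976556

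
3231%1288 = 655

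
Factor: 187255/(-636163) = -1 * 5^1 * 11^(-1) * 17^1 * 151^(-1) * 383^(-1) * 2203^1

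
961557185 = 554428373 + 407128812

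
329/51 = 6 + 23/51 ≈ 6.45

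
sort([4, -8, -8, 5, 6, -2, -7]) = [-8, -8, -7, -2, 4, 5, 6]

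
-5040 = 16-5056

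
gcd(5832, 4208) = 8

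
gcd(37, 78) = 1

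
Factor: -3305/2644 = -1*2^(-2)*5^1 = -5/4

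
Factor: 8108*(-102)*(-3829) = 2^3*3^1*7^1*17^1*547^1*2027^1 = 3166644264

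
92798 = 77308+15490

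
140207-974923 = -834716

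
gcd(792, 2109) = 3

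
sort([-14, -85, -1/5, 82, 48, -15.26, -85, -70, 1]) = [-85, -85, -70, -15.26, -14, -1/5, 1, 48, 82]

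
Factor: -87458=-1*2^1*7^1*6247^1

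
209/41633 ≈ 0.00502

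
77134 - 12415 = 64719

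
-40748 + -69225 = -109973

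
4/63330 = 2/31665 ≈ 0.0000632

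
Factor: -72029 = -1 * 17^1 * 19^1 * 223^1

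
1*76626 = 76626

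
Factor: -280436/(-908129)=2^2 * 13^1 * 5393^1 * 908129^(-1) 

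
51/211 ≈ 0.242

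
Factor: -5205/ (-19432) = 2^ (-3)*3^1*5^1*7^ (-1) = 15/56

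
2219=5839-3620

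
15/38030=3/7606 ≈ 0.000394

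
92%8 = 4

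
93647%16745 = 9922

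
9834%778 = 498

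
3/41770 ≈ 0.0000718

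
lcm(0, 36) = 0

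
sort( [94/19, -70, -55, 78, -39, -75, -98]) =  [-98, -75, -70, -55, -39, 94/19, 78]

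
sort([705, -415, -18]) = [-415, -18, 705]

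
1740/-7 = -248 - 4/7 ≈ -248.57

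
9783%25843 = 9783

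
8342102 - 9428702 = -1086600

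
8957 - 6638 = 2319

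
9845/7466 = 1 + 2379/7466 ≈ 1.32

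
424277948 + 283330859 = 707608807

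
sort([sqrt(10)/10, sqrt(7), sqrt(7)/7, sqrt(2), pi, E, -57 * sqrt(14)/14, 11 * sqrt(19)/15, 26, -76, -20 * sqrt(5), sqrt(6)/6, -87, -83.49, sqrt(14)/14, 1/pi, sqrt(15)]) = [-87, -83.49, -76, -20 * sqrt(5), -57 * sqrt(14)/14, sqrt(14)/14, sqrt(10)/10, 1/pi, sqrt(7)/7, sqrt(6)/6, sqrt(2), sqrt(7), E, pi, 11 * sqrt(19)/15, sqrt(15), 26]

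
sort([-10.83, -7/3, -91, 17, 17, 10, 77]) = [-91, -10.83, -7/3, 10, 17, 17, 77]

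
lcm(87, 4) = 348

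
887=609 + 278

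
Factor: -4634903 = -1*7^1*13^1*31^2*53^1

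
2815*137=385655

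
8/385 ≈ 0.0208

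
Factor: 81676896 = 2^5*3^1*7^1*19^1*6397^1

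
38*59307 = 2253666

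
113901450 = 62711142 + 51190308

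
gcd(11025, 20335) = 245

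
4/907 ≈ 0.00441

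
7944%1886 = 400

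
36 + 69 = 105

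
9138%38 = 18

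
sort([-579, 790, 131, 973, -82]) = [-579, -82, 131, 790, 973]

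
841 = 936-95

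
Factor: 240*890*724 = 2^7*3^1*5^2*89^1*181^1 = 154646400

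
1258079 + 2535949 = 3794028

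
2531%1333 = 1198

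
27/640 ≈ 0.0422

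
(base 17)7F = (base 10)134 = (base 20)6E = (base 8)206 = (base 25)59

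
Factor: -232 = -1*2^3*29^1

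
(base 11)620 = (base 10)748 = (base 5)10443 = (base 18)25a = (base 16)2ec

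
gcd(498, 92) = 2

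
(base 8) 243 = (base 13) c7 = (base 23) 72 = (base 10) 163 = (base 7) 322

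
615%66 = 21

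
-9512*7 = -66584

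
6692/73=91 + 49/73 ≈ 91.67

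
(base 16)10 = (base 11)15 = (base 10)16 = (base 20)g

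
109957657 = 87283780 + 22673877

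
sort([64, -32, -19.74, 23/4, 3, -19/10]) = [-32, -19.74, -19/10, 3, 23/4, 64]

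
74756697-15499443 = 59257254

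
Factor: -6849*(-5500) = 2^2*3^2*5^3*11^1*761^1 = 37669500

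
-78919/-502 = 157+105/502 ≈ 157.21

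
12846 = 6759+6087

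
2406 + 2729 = 5135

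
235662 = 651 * 362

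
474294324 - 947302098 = -473007774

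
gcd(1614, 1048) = 2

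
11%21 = 11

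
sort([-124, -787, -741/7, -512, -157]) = [-787, -512, -157, -124, -741/7]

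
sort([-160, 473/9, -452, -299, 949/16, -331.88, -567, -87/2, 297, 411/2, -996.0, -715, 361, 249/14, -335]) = [-996.0, -715, -567, -452, -335, -331.88, -299, -160, -87/2, 249/14, 473/9, 949/16, 411/2, 297, 361]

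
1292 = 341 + 951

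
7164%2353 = 105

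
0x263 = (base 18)1fh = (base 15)2ab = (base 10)611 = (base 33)ih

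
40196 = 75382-35186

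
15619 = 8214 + 7405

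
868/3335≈0.260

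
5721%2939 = 2782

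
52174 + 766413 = 818587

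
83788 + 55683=139471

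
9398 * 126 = 1184148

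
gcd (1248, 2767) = 1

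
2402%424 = 282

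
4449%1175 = 924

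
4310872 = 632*6821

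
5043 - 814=4229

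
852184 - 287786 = 564398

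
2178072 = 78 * 27924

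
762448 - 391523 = 370925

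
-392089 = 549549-941638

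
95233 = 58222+37011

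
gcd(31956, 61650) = 6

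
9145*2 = 18290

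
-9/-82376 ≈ 0.000109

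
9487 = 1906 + 7581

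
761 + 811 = 1572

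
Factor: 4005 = 3^2*5^1*89^1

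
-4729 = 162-4891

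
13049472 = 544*23988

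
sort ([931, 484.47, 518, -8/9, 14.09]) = [-8/9, 14.09, 484.47, 518, 931]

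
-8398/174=-4199/87 ≈ -48.26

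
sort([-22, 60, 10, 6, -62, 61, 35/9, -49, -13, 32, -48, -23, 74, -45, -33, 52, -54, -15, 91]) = [-62, -54, -49, -48, -45, -33, -23, -22, -15, -13, 35/9, 6, 10, 32, 52, 60, 61, 74, 91]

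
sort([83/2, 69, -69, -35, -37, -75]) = [-75, -69, -37, -35, 83/2, 69]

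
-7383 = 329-7712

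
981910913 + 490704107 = 1472615020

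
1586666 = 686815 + 899851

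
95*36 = 3420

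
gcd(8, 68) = 4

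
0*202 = 0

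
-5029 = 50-5079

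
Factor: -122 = -1*2^1*61^1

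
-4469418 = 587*(-7614)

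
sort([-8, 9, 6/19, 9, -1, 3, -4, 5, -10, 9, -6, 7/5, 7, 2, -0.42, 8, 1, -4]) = [-10, -8, -6, -4, -4, -1, -0.42, 6/19, 1, 7/5, 2, 3, 5, 7, 8, 9, 9, 9]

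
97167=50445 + 46722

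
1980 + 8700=10680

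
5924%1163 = 109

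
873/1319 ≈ 0.662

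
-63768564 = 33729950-97498514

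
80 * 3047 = 243760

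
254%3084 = 254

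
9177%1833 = 12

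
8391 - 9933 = -1542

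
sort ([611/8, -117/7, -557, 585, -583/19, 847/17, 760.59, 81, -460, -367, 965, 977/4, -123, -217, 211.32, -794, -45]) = [-794, -557, -460, -367, -217, -123, -45, -583/19, -117/7, 847/17, 611/8, 81, 211.32, 977/4, 585, 760.59, 965]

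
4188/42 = 698/7 ≈ 99.71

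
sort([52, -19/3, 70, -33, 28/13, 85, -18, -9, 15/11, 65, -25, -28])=[-33, -28, -25, -18, -9, -19/3, 15/11, 28/13, 52, 65, 70, 85]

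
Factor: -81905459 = -1 * 227^1 * 360817^1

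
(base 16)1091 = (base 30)4lb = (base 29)517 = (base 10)4241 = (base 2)1000010010001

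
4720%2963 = 1757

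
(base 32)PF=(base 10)815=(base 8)1457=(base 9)1105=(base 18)295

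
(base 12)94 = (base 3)11011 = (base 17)6a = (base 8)160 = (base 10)112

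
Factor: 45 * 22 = 2^1 * 3^2 * 5^1 * 11^1 = 990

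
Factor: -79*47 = -1*47^1*79^1 = -3713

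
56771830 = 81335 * 698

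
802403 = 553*1451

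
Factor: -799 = -1*17^1*47^1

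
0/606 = 0 = 0.00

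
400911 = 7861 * 51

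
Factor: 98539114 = 2^1 * 49269557^1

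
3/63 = 1/21 ≈ 0.0476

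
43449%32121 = 11328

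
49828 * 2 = 99656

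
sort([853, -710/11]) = [-710/11, 853]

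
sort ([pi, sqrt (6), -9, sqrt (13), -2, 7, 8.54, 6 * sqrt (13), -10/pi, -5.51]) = [-9, -5.51, -10/pi, -2, sqrt (6), pi, sqrt (13), 7, 8.54, 6 * sqrt (13)]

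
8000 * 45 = 360000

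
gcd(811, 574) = 1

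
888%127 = 126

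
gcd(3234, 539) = 539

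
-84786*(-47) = 3984942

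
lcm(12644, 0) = 0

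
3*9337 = 28011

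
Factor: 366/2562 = 7^(-1) = 1/7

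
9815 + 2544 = 12359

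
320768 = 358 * 896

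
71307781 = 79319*899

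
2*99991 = 199982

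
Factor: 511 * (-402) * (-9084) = 2^3 * 3^2 * 7^1 * 67^1 * 73^1 * 757^1 = 1866053448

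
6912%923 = 451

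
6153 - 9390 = -3237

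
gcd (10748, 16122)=5374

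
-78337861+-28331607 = -106669468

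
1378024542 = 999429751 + 378594791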